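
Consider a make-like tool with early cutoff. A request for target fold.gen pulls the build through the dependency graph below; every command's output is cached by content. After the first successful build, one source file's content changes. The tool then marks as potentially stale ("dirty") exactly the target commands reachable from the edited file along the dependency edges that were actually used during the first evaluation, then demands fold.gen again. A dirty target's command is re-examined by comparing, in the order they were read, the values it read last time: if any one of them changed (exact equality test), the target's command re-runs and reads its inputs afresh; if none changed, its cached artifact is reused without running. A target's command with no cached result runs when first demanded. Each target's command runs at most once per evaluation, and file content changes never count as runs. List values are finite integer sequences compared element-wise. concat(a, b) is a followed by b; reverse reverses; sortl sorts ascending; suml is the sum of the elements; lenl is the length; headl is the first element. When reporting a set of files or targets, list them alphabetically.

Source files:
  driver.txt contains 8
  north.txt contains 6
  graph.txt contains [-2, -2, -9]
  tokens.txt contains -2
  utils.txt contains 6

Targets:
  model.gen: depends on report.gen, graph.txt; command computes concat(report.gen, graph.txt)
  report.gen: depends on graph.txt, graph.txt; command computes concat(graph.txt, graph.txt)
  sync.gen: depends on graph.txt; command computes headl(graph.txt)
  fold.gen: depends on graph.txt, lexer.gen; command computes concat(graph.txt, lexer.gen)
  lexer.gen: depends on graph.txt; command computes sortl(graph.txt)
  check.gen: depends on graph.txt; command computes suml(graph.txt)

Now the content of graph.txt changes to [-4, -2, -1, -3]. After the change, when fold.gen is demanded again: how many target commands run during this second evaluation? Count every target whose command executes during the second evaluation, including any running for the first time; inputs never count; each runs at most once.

2 target commands run: fold.gen, lexer.gen.

First demand of the output computes:
  lexer.gen = sortl([-2, -2, -9]) = [-9, -2, -2]
  fold.gen = concat([-2, -2, -9], [-9, -2, -2]) = [-2, -2, -9, -9, -2, -2]

After the edit, cleaning proceeds:
  lexer.gen: a read changed (graph.txt [-2, -2, -9]->[-4, -2, -1, -3]) — executes, giving [-4, -3, -2, -1].
  fold.gen: a read changed (graph.txt [-2, -2, -9]->[-4, -2, -1, -3]; lexer.gen [-9, -2, -2]->[-4, -3, -2, -1]) — executes, giving [-4, -2, -1, -3, -4, -3, -2, -1].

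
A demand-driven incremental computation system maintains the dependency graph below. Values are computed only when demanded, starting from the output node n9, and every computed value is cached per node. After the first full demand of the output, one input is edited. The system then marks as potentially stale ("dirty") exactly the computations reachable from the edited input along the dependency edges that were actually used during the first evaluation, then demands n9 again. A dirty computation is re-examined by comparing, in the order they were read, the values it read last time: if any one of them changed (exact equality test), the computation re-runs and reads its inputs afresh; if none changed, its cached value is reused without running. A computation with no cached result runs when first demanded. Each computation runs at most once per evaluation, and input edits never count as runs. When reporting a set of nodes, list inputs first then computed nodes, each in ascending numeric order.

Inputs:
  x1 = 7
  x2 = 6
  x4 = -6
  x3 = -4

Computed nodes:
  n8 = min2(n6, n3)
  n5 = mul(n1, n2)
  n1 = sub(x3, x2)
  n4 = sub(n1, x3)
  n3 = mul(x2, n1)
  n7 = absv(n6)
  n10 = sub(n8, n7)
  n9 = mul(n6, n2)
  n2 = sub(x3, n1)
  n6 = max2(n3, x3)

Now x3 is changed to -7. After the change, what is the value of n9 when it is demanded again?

New value of n9: -42.

First evaluation (everything demanded from the output):
  n1 = sub(-4, 6) = -10
  n2 = sub(-4, -10) = 6
  n3 = mul(6, -10) = -60
  n6 = max2(-60, -4) = -4
  n9 = mul(-4, 6) = -24

Propagation after the edit:
  n1: runs — x3 -4->-7; result -13.
  n2: runs — x3 -4->-7; n1 -10->-13; result 6 (same value as before).
  n3: runs — n1 -10->-13; result -78.
  n6: runs — n3 -60->-78; x3 -4->-7; result -7.
  n9: runs — n6 -4->-7; result -42.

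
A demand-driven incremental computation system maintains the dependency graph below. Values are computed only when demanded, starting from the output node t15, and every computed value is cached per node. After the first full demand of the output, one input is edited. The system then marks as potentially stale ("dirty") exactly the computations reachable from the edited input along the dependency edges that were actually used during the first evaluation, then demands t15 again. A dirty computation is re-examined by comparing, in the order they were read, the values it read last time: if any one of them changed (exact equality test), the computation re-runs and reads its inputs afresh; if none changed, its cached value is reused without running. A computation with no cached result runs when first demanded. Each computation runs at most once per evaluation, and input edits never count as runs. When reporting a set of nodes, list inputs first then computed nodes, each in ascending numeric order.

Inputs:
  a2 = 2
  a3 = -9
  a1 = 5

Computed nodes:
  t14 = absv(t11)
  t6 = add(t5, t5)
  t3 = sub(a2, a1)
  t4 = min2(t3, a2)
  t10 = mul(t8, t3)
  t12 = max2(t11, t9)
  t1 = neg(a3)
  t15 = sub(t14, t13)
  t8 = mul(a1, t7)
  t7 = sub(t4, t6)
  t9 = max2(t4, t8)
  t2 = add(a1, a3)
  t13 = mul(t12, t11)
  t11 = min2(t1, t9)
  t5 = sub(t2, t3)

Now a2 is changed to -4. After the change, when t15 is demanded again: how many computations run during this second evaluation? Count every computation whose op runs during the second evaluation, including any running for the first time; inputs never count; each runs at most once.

Computations that run: t3, t4, t5, t6, t7, t8, t9, t11, t12, t13, t14, t15 — 12 in total.

First evaluation (everything demanded from the output):
  t1 = neg(-9) = 9
  t2 = add(5, -9) = -4
  t3 = sub(2, 5) = -3
  t4 = min2(-3, 2) = -3
  t5 = sub(-4, -3) = -1
  t6 = add(-1, -1) = -2
  t7 = sub(-3, -2) = -1
  t8 = mul(5, -1) = -5
  t9 = max2(-3, -5) = -3
  t11 = min2(9, -3) = -3
  t12 = max2(-3, -3) = -3
  t13 = mul(-3, -3) = 9
  t14 = absv(-3) = 3
  t15 = sub(3, 9) = -6

Propagation after the edit:
  t3: runs — a2 2->-4; result -9.
  t4: runs — t3 -3->-9; a2 2->-4; result -9.
  t5: runs — t3 -3->-9; result 5.
  t6: runs — t5 -1->5; t5 -1->5; result 10.
  t7: runs — t4 -3->-9; t6 -2->10; result -19.
  t8: runs — t7 -1->-19; result -95.
  t9: runs — t4 -3->-9; t8 -5->-95; result -9.
  t11: runs — t9 -3->-9; result -9.
  t12: runs — t11 -3->-9; t9 -3->-9; result -9.
  t13: runs — t12 -3->-9; t11 -3->-9; result 81.
  t14: runs — t11 -3->-9; result 9.
  t15: runs — t14 3->9; t13 9->81; result -72.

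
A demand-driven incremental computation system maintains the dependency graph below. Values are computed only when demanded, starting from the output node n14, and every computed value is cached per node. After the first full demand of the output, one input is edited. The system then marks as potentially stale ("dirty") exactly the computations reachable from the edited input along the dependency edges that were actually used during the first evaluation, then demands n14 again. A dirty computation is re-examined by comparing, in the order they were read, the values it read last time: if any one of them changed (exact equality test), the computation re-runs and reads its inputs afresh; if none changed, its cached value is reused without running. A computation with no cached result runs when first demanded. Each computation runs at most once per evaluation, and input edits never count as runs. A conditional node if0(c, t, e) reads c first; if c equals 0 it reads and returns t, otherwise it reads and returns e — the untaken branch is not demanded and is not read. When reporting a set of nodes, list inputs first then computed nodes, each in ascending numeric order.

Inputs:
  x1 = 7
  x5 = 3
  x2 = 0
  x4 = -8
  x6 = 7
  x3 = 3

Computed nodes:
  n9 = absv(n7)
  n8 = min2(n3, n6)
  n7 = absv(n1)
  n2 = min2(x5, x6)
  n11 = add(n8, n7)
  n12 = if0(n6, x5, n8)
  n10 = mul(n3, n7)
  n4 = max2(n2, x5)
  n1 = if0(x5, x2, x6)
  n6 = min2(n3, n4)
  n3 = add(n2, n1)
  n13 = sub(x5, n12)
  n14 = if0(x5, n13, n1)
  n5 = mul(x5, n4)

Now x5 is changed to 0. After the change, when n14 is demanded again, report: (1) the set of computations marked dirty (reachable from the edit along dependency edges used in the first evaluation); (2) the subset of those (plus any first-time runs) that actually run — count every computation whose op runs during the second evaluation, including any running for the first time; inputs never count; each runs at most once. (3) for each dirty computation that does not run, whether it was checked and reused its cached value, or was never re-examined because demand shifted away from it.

First evaluation (everything demanded from the output):
  n1 = if0(x5=3 -> else branch x6) = 7
  n14 = if0(x5=3 -> else branch n1) = 7

Propagation after the edit:
  n1: runs — x5 3->0; result 0.
  n2: demanded for the first time — runs, produces 0.
  n3: demanded for the first time — runs, produces 0.
  n4: demanded for the first time — runs, produces 0.
  n6: demanded for the first time — runs, produces 0.
  n12: demanded for the first time — runs, produces 0.
  n13: demanded for the first time — runs, produces 0.
  n14: runs — x5 3->0; n1 7->0; result 0.

Key observation: a condition flipped, so demand reaches new nodes — n2, n3, n4, n6, n12, n13 run for the first time.

Marked dirty: n1, n14.
Computations that run: n1, n2, n3, n4, n6, n12, n13, n14 — 8 in total.
Every dirty computation ran.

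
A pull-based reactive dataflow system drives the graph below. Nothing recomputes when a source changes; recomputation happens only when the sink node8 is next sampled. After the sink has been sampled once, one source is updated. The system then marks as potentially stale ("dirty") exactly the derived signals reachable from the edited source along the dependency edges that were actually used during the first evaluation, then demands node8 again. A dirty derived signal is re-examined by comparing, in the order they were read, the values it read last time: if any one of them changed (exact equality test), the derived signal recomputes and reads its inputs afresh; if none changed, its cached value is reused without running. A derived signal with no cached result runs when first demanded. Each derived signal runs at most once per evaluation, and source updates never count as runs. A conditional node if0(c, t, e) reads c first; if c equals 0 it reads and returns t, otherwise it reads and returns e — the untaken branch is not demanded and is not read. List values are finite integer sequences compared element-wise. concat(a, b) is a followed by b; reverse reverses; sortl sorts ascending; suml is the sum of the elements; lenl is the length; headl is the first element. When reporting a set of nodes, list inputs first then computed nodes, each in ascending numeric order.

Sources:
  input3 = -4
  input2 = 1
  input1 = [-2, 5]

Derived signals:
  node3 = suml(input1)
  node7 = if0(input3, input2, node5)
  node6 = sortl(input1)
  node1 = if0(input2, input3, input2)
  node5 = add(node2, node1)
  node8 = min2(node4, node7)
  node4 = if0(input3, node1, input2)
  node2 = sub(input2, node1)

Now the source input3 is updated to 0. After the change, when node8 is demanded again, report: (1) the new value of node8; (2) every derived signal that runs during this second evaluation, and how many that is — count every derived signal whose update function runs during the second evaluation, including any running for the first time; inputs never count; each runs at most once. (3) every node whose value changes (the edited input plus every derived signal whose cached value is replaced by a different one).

First evaluation (everything demanded from the output):
  node1 = if0(input2=1 -> else branch input2) = 1
  node2 = sub(1, 1) = 0
  node4 = if0(input3=-4 -> else branch input2) = 1
  node5 = add(0, 1) = 1
  node7 = if0(input3=-4 -> else branch node5) = 1
  node8 = min2(1, 1) = 1

Propagation after the edit:
  node4: runs — input3 -4->0; result 1 (same value as before).
  node7: runs — input3 -4->0; result 1 (same value as before).
  node8: checked — values it read are unchanged (node4 unchanged, node7 unchanged); reused cached 1 without running.

Key observation: the cutoff stops propagation at node8 — its inputs' values are unchanged, so it reuses its cache.

New value of node8: 1.
Derived signals that run: node4, node7 — 2 in total.
Values that change: input3.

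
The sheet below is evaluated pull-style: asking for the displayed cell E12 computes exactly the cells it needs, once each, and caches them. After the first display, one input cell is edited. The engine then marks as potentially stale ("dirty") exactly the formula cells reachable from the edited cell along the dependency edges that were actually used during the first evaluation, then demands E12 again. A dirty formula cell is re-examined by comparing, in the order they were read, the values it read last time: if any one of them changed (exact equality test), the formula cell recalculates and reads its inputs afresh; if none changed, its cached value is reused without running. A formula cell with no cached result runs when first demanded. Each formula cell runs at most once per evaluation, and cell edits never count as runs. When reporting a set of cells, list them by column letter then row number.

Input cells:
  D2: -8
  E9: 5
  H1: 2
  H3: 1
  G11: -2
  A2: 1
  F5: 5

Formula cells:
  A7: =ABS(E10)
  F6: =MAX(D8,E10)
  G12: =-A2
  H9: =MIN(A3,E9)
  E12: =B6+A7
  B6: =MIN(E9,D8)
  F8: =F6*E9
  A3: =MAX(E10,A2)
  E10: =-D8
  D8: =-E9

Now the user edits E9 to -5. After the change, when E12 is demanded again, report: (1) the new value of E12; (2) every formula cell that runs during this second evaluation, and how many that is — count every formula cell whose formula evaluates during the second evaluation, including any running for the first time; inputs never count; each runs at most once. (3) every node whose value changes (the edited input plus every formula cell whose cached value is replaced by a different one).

First demand of the output computes:
  D8 = -(5) = -5
  B6 = MIN(5, -5) = -5
  E10 = -(-5) = 5
  A7 = ABS(5) = 5
  E12 = -5 + 5 = 0

After the edit, cleaning proceeds:
  D8: a read changed (E9 5->-5) — executes, giving 5.
  B6: a read changed (E9 5->-5; D8 -5->5) — executes, giving -5 — identical to its old value.
  E10: a read changed (D8 -5->5) — executes, giving -5.
  A7: a read changed (E10 5->-5) — executes, giving 5 — identical to its old value.
  E12: dirty, but its reads are unchanged (B6 unchanged, A7 unchanged); cached 0 stands.

Note where the cutoff bites: E12 is checked, finds nothing changed, and keeps its cache.

Demanding E12 again yields 0.
4 formula cells run: A7, B6, D8, E10.
The nodes whose values change: D8, E9, E10.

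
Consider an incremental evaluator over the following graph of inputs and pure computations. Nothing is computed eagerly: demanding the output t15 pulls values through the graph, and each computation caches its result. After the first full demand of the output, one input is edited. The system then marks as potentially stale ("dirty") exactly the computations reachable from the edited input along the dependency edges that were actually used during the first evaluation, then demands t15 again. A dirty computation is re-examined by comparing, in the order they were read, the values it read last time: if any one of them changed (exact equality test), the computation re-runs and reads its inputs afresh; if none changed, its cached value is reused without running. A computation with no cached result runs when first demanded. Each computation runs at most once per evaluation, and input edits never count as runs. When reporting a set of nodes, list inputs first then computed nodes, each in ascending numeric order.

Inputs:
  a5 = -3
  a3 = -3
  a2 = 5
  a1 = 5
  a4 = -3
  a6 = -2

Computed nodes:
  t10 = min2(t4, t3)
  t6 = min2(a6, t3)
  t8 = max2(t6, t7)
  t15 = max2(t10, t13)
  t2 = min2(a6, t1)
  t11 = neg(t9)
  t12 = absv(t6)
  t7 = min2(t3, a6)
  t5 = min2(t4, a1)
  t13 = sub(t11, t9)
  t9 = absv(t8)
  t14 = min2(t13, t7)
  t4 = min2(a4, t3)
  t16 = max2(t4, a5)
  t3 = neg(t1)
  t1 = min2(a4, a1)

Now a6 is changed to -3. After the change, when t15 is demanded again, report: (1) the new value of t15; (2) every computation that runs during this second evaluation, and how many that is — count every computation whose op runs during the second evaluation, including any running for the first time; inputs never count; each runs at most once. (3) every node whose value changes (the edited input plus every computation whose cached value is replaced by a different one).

Initial pass — values computed on the first demand:
  t1 = min2(-3, 5) = -3
  t3 = neg(-3) = 3
  t4 = min2(-3, 3) = -3
  t6 = min2(-2, 3) = -2
  t7 = min2(3, -2) = -2
  t8 = max2(-2, -2) = -2
  t9 = absv(-2) = 2
  t10 = min2(-3, 3) = -3
  t11 = neg(2) = -2
  t13 = sub(-2, 2) = -4
  t15 = max2(-3, -4) = -3

Second demand — change propagation:
  t6: re-runs because a6 -2->-3; new result -3.
  t7: re-runs because a6 -2->-3; new result -3.
  t8: re-runs because t6 -2->-3; t7 -2->-3; new result -3.
  t9: re-runs because t8 -2->-3; new result 3.
  t11: re-runs because t9 2->3; new result -3.
  t13: re-runs because t11 -2->-3; t9 2->3; new result -6.
  t15: re-runs because t13 -4->-6; new result -3 (unchanged).

t15 now evaluates to -3.
Run set: t6, t7, t8, t9, t11, t13, t15 (7 run).
Changed values: a6, t6, t7, t8, t9, t11, t13.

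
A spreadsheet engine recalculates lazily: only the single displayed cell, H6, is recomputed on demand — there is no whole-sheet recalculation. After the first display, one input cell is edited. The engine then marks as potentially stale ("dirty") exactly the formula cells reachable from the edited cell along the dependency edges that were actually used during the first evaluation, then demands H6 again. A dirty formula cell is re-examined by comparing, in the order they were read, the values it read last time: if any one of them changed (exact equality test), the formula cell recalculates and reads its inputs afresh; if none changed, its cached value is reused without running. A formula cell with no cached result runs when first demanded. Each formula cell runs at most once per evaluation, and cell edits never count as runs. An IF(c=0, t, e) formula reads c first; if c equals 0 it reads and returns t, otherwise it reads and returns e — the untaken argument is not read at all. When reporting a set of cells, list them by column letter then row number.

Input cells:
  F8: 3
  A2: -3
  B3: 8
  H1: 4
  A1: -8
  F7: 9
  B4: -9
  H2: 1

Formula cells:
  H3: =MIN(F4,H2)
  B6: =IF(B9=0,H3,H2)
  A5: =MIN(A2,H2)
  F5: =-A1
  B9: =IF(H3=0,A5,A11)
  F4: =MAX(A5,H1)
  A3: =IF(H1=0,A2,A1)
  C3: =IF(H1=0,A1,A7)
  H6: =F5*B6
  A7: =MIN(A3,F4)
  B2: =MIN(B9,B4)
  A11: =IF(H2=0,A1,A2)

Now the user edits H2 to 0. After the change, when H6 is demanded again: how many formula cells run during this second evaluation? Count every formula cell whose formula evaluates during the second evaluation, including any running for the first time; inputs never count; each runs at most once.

First evaluation (everything demanded from the output):
  A5 = MIN(-3, 1) = -3
  A11 = IF(H2=0: H2=1 -> else branch A2) = -3
  F4 = MAX(-3, 4) = 4
  F5 = -(-8) = 8
  H3 = MIN(4, 1) = 1
  B9 = IF(H3=0: H3=1 -> else branch A11) = -3
  B6 = IF(B9=0: B9=-3 -> else branch H2) = 1
  H6 = 8 * 1 = 8

Propagation after the edit:
  A5: runs — H2 1->0; result -3 (same value as before).
  A11: marked dirty but never re-examined — demand shifted away from it.
  F4: checked — values it read are unchanged (A5 unchanged, H1 unchanged); reused cached 4 without running.
  H3: runs — H2 1->0; result 0.
  B9: runs — H3 1->0; result -3 (same value as before).
  B6: runs — H2 1->0; result 0.
  H6: runs — B6 1->0; result 0.

Key observation: a condition flipped, so demand moved to the other branch — A11 is never re-examined.

Formula cells that run: A5, B6, B9, H3, H6 — 5 in total.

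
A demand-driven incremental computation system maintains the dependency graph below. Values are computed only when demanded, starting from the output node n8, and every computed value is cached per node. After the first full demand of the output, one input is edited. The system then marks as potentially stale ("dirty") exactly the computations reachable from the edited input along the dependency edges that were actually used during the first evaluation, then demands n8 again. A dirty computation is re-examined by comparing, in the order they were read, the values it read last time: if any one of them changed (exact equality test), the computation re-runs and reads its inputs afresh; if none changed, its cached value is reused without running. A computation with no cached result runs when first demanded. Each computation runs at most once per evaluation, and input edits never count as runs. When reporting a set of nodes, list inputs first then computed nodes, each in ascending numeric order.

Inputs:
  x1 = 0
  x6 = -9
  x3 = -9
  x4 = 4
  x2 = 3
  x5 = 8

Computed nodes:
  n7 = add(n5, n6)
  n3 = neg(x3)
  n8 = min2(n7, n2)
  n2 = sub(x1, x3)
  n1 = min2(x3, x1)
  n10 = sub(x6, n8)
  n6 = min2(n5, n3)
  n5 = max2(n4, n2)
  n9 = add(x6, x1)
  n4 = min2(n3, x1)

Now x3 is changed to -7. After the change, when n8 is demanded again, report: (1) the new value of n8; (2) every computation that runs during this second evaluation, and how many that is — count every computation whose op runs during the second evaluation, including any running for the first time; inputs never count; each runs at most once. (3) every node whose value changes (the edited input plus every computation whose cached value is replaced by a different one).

First evaluation (everything demanded from the output):
  n2 = sub(0, -9) = 9
  n3 = neg(-9) = 9
  n4 = min2(9, 0) = 0
  n5 = max2(0, 9) = 9
  n6 = min2(9, 9) = 9
  n7 = add(9, 9) = 18
  n8 = min2(18, 9) = 9

Propagation after the edit:
  n2: runs — x3 -9->-7; result 7.
  n3: runs — x3 -9->-7; result 7.
  n4: runs — n3 9->7; result 0 (same value as before).
  n5: runs — n2 9->7; result 7.
  n6: runs — n5 9->7; n3 9->7; result 7.
  n7: runs — n5 9->7; n6 9->7; result 14.
  n8: runs — n7 18->14; n2 9->7; result 7.

New value of n8: 7.
Computations that run: n2, n3, n4, n5, n6, n7, n8 — 7 in total.
Values that change: x3, n2, n3, n5, n6, n7, n8.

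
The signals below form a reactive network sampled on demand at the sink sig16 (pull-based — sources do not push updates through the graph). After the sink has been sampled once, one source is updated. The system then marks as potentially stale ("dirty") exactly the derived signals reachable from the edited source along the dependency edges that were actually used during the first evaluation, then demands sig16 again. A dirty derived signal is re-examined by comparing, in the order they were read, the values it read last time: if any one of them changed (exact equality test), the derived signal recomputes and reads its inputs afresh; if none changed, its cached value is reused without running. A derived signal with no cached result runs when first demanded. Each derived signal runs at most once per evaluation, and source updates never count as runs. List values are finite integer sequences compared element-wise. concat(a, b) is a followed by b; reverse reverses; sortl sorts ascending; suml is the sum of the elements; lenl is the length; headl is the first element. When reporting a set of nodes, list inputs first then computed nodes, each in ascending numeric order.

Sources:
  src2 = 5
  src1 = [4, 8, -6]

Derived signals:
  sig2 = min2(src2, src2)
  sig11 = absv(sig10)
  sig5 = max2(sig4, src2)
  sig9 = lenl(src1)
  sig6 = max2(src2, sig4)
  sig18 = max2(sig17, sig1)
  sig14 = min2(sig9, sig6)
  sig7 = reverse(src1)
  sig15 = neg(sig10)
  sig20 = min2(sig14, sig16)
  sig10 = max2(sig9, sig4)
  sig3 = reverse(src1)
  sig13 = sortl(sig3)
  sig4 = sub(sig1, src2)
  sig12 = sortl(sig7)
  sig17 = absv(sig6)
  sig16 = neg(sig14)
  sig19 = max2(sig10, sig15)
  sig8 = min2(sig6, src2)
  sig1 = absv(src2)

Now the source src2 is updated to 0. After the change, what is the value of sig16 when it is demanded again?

sig16 now evaluates to 0.

Initial pass — values computed on the first demand:
  sig1 = absv(5) = 5
  sig4 = sub(5, 5) = 0
  sig6 = max2(5, 0) = 5
  sig9 = lenl([4, 8, -6]) = 3
  sig14 = min2(3, 5) = 3
  sig16 = neg(3) = -3

Second demand — change propagation:
  sig1: re-runs because src2 5->0; new result 0.
  sig4: re-runs because sig1 5->0; src2 5->0; new result 0 (unchanged).
  sig6: re-runs because src2 5->0; new result 0.
  sig14: re-runs because sig6 5->0; new result 0.
  sig16: re-runs because sig14 3->0; new result 0.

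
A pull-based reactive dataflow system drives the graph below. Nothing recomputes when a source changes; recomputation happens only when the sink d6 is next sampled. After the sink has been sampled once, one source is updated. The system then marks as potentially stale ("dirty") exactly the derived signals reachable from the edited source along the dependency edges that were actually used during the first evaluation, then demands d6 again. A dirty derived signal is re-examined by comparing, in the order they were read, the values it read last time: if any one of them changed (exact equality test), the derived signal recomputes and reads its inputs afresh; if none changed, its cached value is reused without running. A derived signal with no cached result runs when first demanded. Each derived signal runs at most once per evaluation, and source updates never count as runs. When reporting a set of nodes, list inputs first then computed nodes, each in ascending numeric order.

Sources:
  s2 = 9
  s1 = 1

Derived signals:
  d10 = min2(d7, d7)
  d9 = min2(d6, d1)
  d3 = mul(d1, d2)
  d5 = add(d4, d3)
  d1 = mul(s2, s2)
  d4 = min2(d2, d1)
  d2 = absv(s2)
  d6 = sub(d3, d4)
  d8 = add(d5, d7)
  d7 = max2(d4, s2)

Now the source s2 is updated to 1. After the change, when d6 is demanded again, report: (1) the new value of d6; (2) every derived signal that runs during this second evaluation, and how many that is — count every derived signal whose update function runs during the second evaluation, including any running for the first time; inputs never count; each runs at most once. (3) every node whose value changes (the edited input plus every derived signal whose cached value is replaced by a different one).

New value of d6: 0.
Derived signals that run: d1, d2, d3, d4, d6 — 5 in total.
Values that change: s2, d1, d2, d3, d4, d6.

First evaluation (everything demanded from the output):
  d1 = mul(9, 9) = 81
  d2 = absv(9) = 9
  d3 = mul(81, 9) = 729
  d4 = min2(9, 81) = 9
  d6 = sub(729, 9) = 720

Propagation after the edit:
  d1: runs — s2 9->1; s2 9->1; result 1.
  d2: runs — s2 9->1; result 1.
  d3: runs — d1 81->1; d2 9->1; result 1.
  d4: runs — d2 9->1; d1 81->1; result 1.
  d6: runs — d3 729->1; d4 9->1; result 0.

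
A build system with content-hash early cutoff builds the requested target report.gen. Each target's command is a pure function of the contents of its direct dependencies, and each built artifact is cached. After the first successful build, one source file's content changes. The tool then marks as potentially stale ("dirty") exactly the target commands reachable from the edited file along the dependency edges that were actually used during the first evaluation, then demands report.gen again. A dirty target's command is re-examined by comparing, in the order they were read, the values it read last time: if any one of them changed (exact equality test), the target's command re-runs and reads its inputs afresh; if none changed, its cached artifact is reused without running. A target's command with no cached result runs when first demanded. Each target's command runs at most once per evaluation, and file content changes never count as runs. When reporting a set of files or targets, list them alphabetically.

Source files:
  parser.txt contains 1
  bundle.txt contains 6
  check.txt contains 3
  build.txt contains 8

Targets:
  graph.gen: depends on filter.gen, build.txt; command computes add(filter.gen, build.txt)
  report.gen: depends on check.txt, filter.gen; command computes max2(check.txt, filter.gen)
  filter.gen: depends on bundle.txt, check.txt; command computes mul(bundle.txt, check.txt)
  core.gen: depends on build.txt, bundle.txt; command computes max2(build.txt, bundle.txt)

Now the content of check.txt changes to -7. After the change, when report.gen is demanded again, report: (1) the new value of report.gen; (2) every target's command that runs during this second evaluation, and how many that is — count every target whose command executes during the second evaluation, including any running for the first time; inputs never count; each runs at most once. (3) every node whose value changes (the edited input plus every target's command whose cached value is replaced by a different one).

New value of report.gen: -7.
Target commands that run: filter.gen, report.gen — 2 in total.
Values that change: check.txt, filter.gen, report.gen.

First evaluation (everything demanded from the output):
  filter.gen = mul(6, 3) = 18
  report.gen = max2(3, 18) = 18

Propagation after the edit:
  filter.gen: runs — check.txt 3->-7; result -42.
  report.gen: runs — check.txt 3->-7; filter.gen 18->-42; result -7.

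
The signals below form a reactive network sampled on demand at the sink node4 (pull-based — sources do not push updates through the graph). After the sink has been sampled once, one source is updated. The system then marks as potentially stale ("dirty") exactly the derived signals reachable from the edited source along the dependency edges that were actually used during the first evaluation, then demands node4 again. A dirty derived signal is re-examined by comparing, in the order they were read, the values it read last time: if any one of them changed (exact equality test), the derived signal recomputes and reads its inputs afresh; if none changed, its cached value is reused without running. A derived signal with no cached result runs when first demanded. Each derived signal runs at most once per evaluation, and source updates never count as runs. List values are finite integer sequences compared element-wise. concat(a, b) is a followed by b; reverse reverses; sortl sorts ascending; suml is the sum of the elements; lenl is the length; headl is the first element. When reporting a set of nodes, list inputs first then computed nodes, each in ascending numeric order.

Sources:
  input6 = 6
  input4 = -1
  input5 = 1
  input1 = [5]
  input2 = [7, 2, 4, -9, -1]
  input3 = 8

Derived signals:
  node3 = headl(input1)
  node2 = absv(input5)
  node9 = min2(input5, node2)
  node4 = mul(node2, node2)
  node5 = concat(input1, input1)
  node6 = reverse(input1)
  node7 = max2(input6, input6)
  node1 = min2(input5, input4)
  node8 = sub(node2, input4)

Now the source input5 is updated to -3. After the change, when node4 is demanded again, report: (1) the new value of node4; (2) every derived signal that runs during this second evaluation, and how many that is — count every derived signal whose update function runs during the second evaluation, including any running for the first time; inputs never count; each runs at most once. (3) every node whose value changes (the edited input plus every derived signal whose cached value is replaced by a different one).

node4 now evaluates to 9.
Run set: node2, node4 (2 run).
Changed values: input5, node2, node4.

Initial pass — values computed on the first demand:
  node2 = absv(1) = 1
  node4 = mul(1, 1) = 1

Second demand — change propagation:
  node2: re-runs because input5 1->-3; new result 3.
  node4: re-runs because node2 1->3; node2 1->3; new result 9.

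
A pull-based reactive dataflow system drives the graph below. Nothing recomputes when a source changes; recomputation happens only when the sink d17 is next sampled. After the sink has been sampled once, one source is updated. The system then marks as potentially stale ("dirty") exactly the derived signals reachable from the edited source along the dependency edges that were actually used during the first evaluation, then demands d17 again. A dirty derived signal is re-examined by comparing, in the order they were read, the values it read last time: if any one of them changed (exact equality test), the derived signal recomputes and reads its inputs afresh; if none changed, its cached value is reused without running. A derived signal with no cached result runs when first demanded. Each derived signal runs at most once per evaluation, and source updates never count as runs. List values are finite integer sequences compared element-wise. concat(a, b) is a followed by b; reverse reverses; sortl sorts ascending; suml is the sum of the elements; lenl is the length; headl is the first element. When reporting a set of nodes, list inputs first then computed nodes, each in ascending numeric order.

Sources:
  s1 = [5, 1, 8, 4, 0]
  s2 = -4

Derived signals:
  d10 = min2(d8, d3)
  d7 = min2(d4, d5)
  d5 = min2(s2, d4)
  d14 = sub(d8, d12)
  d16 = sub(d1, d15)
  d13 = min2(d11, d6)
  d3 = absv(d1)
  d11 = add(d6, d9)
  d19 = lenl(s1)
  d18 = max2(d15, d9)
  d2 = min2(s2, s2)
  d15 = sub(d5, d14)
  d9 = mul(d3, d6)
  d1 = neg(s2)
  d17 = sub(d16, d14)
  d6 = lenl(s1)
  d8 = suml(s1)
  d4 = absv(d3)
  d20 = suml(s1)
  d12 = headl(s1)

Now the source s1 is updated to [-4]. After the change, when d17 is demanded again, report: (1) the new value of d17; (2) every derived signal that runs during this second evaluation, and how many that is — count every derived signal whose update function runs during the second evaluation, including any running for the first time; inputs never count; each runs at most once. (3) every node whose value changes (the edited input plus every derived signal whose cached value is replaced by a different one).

First evaluation (everything demanded from the output):
  d1 = neg(-4) = 4
  d3 = absv(4) = 4
  d4 = absv(4) = 4
  d5 = min2(-4, 4) = -4
  d8 = suml([5, 1, 8, 4, 0]) = 18
  d12 = headl([5, 1, 8, 4, 0]) = 5
  d14 = sub(18, 5) = 13
  d15 = sub(-4, 13) = -17
  d16 = sub(4, -17) = 21
  d17 = sub(21, 13) = 8

Propagation after the edit:
  d8: runs — s1 [5, 1, 8, 4, 0]->[-4]; result -4.
  d12: runs — s1 [5, 1, 8, 4, 0]->[-4]; result -4.
  d14: runs — d8 18->-4; d12 5->-4; result 0.
  d15: runs — d14 13->0; result -4.
  d16: runs — d15 -17->-4; result 8.
  d17: runs — d16 21->8; d14 13->0; result 8 (same value as before).

New value of d17: 8.
Derived signals that run: d8, d12, d14, d15, d16, d17 — 6 in total.
Values that change: s1, d8, d12, d14, d15, d16.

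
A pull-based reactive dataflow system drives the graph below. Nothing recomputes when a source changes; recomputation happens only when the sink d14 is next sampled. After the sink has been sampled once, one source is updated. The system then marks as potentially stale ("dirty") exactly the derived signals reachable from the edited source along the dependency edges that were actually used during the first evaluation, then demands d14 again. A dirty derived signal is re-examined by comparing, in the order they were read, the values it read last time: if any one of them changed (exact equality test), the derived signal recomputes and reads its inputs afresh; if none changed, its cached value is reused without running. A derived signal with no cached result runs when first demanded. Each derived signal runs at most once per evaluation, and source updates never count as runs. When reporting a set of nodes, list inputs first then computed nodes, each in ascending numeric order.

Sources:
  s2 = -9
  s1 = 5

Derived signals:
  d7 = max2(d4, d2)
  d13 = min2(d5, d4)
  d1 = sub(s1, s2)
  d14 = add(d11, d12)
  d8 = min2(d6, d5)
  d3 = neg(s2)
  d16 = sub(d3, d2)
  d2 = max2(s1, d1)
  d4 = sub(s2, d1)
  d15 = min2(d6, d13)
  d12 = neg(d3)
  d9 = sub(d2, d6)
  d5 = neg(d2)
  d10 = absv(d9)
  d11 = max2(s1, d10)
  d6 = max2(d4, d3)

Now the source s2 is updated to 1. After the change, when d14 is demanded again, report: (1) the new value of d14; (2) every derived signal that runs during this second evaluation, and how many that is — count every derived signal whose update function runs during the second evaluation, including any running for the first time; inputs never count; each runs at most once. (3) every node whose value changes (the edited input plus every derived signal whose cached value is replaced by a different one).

New value of d14: 7.
Derived signals that run: d1, d2, d3, d4, d6, d9, d10, d11, d12, d14 — 10 in total.
Values that change: s2, d1, d2, d3, d4, d6, d9, d10, d11, d12, d14.

First evaluation (everything demanded from the output):
  d1 = sub(5, -9) = 14
  d2 = max2(5, 14) = 14
  d3 = neg(-9) = 9
  d4 = sub(-9, 14) = -23
  d6 = max2(-23, 9) = 9
  d9 = sub(14, 9) = 5
  d10 = absv(5) = 5
  d11 = max2(5, 5) = 5
  d12 = neg(9) = -9
  d14 = add(5, -9) = -4

Propagation after the edit:
  d1: runs — s2 -9->1; result 4.
  d2: runs — d1 14->4; result 5.
  d3: runs — s2 -9->1; result -1.
  d4: runs — s2 -9->1; d1 14->4; result -3.
  d6: runs — d4 -23->-3; d3 9->-1; result -1.
  d9: runs — d2 14->5; d6 9->-1; result 6.
  d10: runs — d9 5->6; result 6.
  d11: runs — d10 5->6; result 6.
  d12: runs — d3 9->-1; result 1.
  d14: runs — d11 5->6; d12 -9->1; result 7.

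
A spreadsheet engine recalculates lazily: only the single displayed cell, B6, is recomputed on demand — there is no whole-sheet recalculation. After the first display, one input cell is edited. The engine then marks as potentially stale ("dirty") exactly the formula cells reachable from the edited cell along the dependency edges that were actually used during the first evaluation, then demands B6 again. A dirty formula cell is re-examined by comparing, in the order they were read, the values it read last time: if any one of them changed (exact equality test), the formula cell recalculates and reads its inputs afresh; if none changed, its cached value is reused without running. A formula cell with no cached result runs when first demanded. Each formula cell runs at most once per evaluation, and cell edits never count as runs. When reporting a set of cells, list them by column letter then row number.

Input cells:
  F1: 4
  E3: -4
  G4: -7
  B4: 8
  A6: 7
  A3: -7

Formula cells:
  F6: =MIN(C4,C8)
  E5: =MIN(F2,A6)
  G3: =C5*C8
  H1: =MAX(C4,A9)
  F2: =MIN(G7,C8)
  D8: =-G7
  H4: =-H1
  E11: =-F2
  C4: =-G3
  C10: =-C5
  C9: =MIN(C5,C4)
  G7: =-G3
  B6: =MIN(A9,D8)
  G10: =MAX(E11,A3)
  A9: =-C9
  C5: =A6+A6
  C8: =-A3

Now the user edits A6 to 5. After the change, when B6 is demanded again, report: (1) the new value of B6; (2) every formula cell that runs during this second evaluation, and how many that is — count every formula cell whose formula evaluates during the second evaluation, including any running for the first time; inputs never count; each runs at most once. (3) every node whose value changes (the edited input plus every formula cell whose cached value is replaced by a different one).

New value of B6: 70.
Formula cells that run: A9, B6, C4, C5, C9, D8, G3, G7 — 8 in total.
Values that change: A6, A9, B6, C4, C5, C9, D8, G3, G7.

First evaluation (everything demanded from the output):
  C5 = 7 + 7 = 14
  C8 = -(-7) = 7
  G3 = 14 * 7 = 98
  C4 = -(98) = -98
  C9 = MIN(14, -98) = -98
  A9 = -(-98) = 98
  G7 = -(98) = -98
  D8 = -(-98) = 98
  B6 = MIN(98, 98) = 98

Propagation after the edit:
  C5: runs — A6 7->5; A6 7->5; result 10.
  G3: runs — C5 14->10; result 70.
  C4: runs — G3 98->70; result -70.
  C9: runs — C5 14->10; C4 -98->-70; result -70.
  A9: runs — C9 -98->-70; result 70.
  G7: runs — G3 98->70; result -70.
  D8: runs — G7 -98->-70; result 70.
  B6: runs — A9 98->70; D8 98->70; result 70.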